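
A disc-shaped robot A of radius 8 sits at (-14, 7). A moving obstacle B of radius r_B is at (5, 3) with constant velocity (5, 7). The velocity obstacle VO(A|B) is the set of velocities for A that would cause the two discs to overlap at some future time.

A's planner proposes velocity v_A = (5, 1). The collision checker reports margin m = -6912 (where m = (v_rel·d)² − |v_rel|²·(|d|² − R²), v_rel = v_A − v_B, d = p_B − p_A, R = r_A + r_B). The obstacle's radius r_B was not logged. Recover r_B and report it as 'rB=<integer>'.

m = -6912
d = (19, -4);  v_rel = (0, -6),  |v_rel|² = 36
v_rel×d = (0)·(-4) − (-6)·(19) = 114
since m = R²·36 − 114²:  R² = (12996 + -6912) / 36 = 169
R = √169 = 13  ⇒  r_B = 13 − 8 = 5

rB=5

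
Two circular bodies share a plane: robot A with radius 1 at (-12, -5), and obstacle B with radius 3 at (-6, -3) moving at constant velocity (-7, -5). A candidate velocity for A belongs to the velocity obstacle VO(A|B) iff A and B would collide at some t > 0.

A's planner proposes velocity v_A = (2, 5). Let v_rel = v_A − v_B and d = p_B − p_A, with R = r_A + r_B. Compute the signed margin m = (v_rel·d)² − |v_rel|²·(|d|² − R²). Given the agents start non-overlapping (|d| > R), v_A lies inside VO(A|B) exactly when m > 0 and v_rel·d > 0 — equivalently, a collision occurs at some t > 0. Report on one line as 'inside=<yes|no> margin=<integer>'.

d = (6, 2),  |d|² = 40;  R = 1+3 = 4,  c = 40−4² = 24
v_rel = (9, 10),  |v_rel|² = 181;  v_rel·d = (9)·(6) + (10)·(2) = 74
181·t² − 148·t + 24 = 0  ⇒  m = 74² − 181·24 = 1132
m = 1132 > 0,  v_rel·d = 74 > 0  ⇒  inside

inside=yes margin=1132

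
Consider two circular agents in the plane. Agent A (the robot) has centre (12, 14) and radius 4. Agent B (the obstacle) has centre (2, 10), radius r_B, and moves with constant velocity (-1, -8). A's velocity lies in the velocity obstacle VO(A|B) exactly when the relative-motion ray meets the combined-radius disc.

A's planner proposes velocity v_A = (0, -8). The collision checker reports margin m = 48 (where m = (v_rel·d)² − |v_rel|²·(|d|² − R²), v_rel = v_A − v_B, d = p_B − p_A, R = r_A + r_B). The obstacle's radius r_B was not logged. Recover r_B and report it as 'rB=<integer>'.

m = 48
d = (-10, -4);  v_rel = (1, 0),  |v_rel|² = 1
v_rel×d = (1)·(-4) − (0)·(-10) = -4
since m = R²·1 − (-4)²:  R² = (16 + 48) / 1 = 64
R = √64 = 8  ⇒  r_B = 8 − 4 = 4

rB=4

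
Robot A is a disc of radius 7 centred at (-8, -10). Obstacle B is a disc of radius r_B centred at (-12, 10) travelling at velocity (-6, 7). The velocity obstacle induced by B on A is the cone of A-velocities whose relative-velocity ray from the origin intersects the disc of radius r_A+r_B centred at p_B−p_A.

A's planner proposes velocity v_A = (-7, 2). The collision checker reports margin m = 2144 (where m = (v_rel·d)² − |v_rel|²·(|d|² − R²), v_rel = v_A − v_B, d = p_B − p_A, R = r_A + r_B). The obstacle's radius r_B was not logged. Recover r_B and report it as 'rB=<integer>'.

m = 2144
d = (-4, 20);  v_rel = (-1, -5),  |v_rel|² = 26
v_rel×d = (-1)·(20) − (-5)·(-4) = -40
since m = R²·26 − (-40)²:  R² = (1600 + 2144) / 26 = 144
R = √144 = 12  ⇒  r_B = 12 − 7 = 5

rB=5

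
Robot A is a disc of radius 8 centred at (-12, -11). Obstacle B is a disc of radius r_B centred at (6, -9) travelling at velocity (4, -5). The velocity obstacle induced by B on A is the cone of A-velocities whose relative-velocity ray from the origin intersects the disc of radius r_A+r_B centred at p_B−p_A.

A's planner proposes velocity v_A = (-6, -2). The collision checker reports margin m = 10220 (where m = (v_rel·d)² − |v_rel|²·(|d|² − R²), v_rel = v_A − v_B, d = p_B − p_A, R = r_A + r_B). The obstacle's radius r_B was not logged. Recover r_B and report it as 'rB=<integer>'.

m = 10220
d = (18, 2);  v_rel = (-10, 3),  |v_rel|² = 109
v_rel×d = (-10)·(2) − (3)·(18) = -74
since m = R²·109 − (-74)²:  R² = (5476 + 10220) / 109 = 144
R = √144 = 12  ⇒  r_B = 12 − 8 = 4

rB=4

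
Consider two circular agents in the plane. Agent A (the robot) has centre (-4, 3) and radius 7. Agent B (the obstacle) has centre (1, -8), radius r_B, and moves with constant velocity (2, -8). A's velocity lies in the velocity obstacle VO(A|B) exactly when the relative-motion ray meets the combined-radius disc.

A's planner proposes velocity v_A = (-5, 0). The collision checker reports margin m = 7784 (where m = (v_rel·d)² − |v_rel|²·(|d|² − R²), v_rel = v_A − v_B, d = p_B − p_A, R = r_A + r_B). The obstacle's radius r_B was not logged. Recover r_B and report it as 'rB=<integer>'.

m = 7784
d = (5, -11);  v_rel = (-7, 8),  |v_rel|² = 113
v_rel×d = (-7)·(-11) − (8)·(5) = 37
since m = R²·113 − 37²:  R² = (1369 + 7784) / 113 = 81
R = √81 = 9  ⇒  r_B = 9 − 7 = 2

rB=2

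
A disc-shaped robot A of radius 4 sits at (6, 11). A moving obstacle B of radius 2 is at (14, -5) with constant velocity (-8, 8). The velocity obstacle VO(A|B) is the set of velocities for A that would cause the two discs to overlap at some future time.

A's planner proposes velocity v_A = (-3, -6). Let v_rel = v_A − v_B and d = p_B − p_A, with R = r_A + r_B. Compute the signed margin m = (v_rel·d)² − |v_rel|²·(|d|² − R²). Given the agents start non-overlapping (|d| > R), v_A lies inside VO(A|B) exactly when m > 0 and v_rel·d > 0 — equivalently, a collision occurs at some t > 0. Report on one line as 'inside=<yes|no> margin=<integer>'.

d = (8, -16),  |d|² = 320;  R = 4+2 = 6,  c = 320−6² = 284
v_rel = (5, -14),  |v_rel|² = 221;  v_rel·d = (5)·(8) + (-14)·(-16) = 264
221·t² − 528·t + 284 = 0  ⇒  m = 264² − 221·284 = 6932
m = 6932 > 0,  v_rel·d = 264 > 0  ⇒  inside

inside=yes margin=6932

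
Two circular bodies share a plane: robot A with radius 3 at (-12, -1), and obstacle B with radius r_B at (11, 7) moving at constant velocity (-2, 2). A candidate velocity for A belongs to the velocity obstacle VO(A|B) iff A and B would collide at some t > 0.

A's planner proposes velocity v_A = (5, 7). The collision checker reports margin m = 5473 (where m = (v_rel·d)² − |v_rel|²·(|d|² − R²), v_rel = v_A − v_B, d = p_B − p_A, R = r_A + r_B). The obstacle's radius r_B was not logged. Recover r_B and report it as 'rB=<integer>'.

m = 5473
d = (23, 8);  v_rel = (7, 5),  |v_rel|² = 74
v_rel×d = (7)·(8) − (5)·(23) = -59
since m = R²·74 − (-59)²:  R² = (3481 + 5473) / 74 = 121
R = √121 = 11  ⇒  r_B = 11 − 3 = 8

rB=8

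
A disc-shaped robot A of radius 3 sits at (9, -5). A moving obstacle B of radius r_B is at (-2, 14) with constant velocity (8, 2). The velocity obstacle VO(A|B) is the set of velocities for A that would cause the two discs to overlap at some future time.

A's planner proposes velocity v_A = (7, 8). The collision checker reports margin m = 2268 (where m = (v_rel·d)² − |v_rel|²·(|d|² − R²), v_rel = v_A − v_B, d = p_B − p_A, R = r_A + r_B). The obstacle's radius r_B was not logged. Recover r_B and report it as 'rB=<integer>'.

m = 2268
d = (-11, 19);  v_rel = (-1, 6),  |v_rel|² = 37
v_rel×d = (-1)·(19) − (6)·(-11) = 47
since m = R²·37 − 47²:  R² = (2209 + 2268) / 37 = 121
R = √121 = 11  ⇒  r_B = 11 − 3 = 8

rB=8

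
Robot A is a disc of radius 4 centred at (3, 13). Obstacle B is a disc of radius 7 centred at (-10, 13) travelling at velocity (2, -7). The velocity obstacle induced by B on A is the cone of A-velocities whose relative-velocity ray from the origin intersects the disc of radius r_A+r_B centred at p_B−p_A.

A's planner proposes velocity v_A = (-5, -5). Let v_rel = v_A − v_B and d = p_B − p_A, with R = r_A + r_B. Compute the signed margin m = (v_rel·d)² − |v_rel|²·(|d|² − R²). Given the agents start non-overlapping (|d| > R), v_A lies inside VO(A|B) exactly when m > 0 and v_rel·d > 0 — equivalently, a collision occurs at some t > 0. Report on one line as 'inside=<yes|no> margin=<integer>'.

d = (-13, 0),  |d|² = 169;  R = 4+7 = 11,  c = 169−11² = 48
v_rel = (-7, 2),  |v_rel|² = 53;  v_rel·d = (-7)·(-13) + (2)·(0) = 91
53·t² − 182·t + 48 = 0  ⇒  m = 91² − 53·48 = 5737
m = 5737 > 0,  v_rel·d = 91 > 0  ⇒  inside

inside=yes margin=5737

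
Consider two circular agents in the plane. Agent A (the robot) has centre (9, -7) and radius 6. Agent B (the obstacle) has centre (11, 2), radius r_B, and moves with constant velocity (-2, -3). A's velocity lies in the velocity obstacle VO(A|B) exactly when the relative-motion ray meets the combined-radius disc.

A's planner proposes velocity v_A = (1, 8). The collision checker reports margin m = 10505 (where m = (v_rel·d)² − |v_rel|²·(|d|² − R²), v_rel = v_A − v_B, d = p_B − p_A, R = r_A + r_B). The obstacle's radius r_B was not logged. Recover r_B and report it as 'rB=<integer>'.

m = 10505
d = (2, 9);  v_rel = (3, 11),  |v_rel|² = 130
v_rel×d = (3)·(9) − (11)·(2) = 5
since m = R²·130 − 5²:  R² = (25 + 10505) / 130 = 81
R = √81 = 9  ⇒  r_B = 9 − 6 = 3

rB=3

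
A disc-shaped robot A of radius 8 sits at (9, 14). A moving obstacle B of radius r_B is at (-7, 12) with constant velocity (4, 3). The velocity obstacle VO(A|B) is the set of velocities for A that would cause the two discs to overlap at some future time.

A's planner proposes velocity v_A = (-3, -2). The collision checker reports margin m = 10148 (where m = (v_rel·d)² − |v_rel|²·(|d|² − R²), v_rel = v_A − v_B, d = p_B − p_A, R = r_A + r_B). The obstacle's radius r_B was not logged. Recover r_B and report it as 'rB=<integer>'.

m = 10148
d = (-16, -2);  v_rel = (-7, -5),  |v_rel|² = 74
v_rel×d = (-7)·(-2) − (-5)·(-16) = -66
since m = R²·74 − (-66)²:  R² = (4356 + 10148) / 74 = 196
R = √196 = 14  ⇒  r_B = 14 − 8 = 6

rB=6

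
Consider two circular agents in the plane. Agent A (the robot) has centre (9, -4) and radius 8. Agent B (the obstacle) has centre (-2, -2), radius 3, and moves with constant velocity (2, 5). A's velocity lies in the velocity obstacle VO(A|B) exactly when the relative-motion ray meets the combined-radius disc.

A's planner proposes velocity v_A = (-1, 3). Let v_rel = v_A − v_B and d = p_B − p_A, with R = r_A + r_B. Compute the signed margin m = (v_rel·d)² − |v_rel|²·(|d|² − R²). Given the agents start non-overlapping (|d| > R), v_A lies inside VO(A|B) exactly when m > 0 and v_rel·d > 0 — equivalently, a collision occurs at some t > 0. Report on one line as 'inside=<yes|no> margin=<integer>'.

d = (-11, 2),  |d|² = 125;  R = 8+3 = 11,  c = 125−11² = 4
v_rel = (-3, -2),  |v_rel|² = 13;  v_rel·d = (-3)·(-11) + (-2)·(2) = 29
13·t² − 58·t + 4 = 0  ⇒  m = 29² − 13·4 = 789
m = 789 > 0,  v_rel·d = 29 > 0  ⇒  inside

inside=yes margin=789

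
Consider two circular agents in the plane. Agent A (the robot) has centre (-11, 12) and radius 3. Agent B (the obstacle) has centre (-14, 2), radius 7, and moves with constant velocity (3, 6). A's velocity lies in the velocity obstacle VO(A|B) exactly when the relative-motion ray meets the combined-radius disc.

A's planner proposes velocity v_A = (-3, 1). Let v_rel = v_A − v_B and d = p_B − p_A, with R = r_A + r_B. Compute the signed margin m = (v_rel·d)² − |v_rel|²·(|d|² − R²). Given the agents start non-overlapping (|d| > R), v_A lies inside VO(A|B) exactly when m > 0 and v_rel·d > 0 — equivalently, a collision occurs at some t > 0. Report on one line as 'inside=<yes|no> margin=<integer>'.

d = (-3, -10),  |d|² = 109;  R = 3+7 = 10,  c = 109−10² = 9
v_rel = (-6, -5),  |v_rel|² = 61;  v_rel·d = (-6)·(-3) + (-5)·(-10) = 68
61·t² − 136·t + 9 = 0  ⇒  m = 68² − 61·9 = 4075
m = 4075 > 0,  v_rel·d = 68 > 0  ⇒  inside

inside=yes margin=4075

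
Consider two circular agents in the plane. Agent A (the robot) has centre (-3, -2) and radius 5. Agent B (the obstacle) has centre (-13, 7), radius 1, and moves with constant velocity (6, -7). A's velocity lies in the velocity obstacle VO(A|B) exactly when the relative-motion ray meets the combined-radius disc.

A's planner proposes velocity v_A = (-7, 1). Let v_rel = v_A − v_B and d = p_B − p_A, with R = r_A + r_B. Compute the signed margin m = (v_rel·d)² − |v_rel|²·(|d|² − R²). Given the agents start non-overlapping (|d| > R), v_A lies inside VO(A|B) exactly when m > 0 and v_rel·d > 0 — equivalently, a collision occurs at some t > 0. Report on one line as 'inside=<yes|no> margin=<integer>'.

d = (-10, 9),  |d|² = 181;  R = 5+1 = 6,  c = 181−6² = 145
v_rel = (-13, 8),  |v_rel|² = 233;  v_rel·d = (-13)·(-10) + (8)·(9) = 202
233·t² − 404·t + 145 = 0  ⇒  m = 202² − 233·145 = 7019
m = 7019 > 0,  v_rel·d = 202 > 0  ⇒  inside

inside=yes margin=7019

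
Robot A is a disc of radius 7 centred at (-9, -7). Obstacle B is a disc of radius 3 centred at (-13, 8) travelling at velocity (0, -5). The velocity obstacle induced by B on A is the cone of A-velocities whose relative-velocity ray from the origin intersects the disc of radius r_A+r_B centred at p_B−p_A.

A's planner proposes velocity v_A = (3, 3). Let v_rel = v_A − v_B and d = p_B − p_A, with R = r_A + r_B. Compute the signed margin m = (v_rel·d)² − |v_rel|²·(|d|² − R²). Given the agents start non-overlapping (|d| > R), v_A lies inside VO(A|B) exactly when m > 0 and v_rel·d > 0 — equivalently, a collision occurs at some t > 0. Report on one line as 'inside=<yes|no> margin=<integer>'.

d = (-4, 15),  |d|² = 241;  R = 7+3 = 10,  c = 241−10² = 141
v_rel = (3, 8),  |v_rel|² = 73;  v_rel·d = (3)·(-4) + (8)·(15) = 108
73·t² − 216·t + 141 = 0  ⇒  m = 108² − 73·141 = 1371
m = 1371 > 0,  v_rel·d = 108 > 0  ⇒  inside

inside=yes margin=1371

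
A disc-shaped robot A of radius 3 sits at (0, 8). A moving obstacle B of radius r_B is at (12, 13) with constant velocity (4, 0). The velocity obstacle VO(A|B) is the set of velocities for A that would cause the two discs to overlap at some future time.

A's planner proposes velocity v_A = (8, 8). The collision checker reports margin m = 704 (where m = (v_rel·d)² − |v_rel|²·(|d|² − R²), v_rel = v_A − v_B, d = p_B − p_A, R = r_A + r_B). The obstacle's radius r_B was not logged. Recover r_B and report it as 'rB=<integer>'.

m = 704
d = (12, 5);  v_rel = (4, 8),  |v_rel|² = 80
v_rel×d = (4)·(5) − (8)·(12) = -76
since m = R²·80 − (-76)²:  R² = (5776 + 704) / 80 = 81
R = √81 = 9  ⇒  r_B = 9 − 3 = 6

rB=6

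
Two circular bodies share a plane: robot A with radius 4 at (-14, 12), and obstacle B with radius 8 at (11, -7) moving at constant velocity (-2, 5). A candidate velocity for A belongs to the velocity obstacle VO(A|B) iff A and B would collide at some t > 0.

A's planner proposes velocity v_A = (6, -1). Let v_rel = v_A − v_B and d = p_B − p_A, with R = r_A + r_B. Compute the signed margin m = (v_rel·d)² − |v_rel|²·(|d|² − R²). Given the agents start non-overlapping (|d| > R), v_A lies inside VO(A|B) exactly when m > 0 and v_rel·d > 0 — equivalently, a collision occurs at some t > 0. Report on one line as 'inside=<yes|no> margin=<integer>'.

d = (25, -19),  |d|² = 986;  R = 4+8 = 12,  c = 986−12² = 842
v_rel = (8, -6),  |v_rel|² = 100;  v_rel·d = (8)·(25) + (-6)·(-19) = 314
100·t² − 628·t + 842 = 0  ⇒  m = 314² − 100·842 = 14396
m = 14396 > 0,  v_rel·d = 314 > 0  ⇒  inside

inside=yes margin=14396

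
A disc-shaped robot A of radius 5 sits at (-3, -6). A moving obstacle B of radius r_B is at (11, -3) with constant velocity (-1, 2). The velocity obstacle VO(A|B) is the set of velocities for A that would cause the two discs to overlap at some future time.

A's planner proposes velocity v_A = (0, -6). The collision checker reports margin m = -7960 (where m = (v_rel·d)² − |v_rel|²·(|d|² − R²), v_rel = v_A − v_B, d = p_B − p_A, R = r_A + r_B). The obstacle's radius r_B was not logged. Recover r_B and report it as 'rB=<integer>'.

m = -7960
d = (14, 3);  v_rel = (1, -8),  |v_rel|² = 65
v_rel×d = (1)·(3) − (-8)·(14) = 115
since m = R²·65 − 115²:  R² = (13225 + -7960) / 65 = 81
R = √81 = 9  ⇒  r_B = 9 − 5 = 4

rB=4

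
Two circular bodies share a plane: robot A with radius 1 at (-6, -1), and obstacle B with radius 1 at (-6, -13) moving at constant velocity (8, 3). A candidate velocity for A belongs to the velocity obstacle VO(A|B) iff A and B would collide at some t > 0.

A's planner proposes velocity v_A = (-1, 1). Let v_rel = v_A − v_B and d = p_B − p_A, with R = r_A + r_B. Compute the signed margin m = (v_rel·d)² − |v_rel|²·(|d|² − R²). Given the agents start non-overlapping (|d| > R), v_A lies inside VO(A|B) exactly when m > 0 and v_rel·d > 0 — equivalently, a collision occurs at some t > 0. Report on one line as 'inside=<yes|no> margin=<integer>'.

d = (0, -12),  |d|² = 144;  R = 1+1 = 2,  c = 144−2² = 140
v_rel = (-9, -2),  |v_rel|² = 85;  v_rel·d = (-9)·(0) + (-2)·(-12) = 24
85·t² − 48·t + 140 = 0  ⇒  m = 24² − 85·140 = -11324
m = -11324 < 0,  v_rel·d = 24 > 0  ⇒  outside

inside=no margin=-11324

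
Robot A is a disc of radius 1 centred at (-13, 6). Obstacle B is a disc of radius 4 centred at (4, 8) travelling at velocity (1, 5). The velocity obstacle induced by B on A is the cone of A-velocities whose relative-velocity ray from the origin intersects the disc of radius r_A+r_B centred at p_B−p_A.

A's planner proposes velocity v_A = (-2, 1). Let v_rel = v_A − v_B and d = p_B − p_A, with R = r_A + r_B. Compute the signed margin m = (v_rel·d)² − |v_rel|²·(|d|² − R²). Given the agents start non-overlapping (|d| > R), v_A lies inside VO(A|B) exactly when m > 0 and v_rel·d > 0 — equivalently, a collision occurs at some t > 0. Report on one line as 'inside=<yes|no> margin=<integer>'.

d = (17, 2),  |d|² = 293;  R = 1+4 = 5,  c = 293−5² = 268
v_rel = (-3, -4),  |v_rel|² = 25;  v_rel·d = (-3)·(17) + (-4)·(2) = -59
25·t² + 118·t + 268 = 0  ⇒  m = (-59)² − 25·268 = -3219
m = -3219 < 0,  v_rel·d = -59 < 0  ⇒  outside

inside=no margin=-3219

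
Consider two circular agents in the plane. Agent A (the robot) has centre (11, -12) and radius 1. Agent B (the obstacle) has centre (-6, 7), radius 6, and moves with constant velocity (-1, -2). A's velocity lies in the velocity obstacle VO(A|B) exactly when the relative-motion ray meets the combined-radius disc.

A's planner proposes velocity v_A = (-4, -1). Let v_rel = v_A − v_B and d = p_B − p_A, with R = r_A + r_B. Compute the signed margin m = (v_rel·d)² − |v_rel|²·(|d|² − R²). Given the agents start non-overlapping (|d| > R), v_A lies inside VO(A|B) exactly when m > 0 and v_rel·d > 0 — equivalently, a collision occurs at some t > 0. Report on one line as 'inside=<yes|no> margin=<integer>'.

d = (-17, 19),  |d|² = 650;  R = 1+6 = 7,  c = 650−7² = 601
v_rel = (-3, 1),  |v_rel|² = 10;  v_rel·d = (-3)·(-17) + (1)·(19) = 70
10·t² − 140·t + 601 = 0  ⇒  m = 70² − 10·601 = -1110
m = -1110 < 0,  v_rel·d = 70 > 0  ⇒  outside

inside=no margin=-1110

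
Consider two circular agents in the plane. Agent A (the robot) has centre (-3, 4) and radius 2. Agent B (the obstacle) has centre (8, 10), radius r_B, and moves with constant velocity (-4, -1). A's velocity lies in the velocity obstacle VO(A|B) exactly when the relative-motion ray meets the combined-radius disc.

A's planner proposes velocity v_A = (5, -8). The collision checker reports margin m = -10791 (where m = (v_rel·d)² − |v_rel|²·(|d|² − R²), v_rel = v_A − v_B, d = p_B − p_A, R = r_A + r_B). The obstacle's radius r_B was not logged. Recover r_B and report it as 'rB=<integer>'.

m = -10791
d = (11, 6);  v_rel = (9, -7),  |v_rel|² = 130
v_rel×d = (9)·(6) − (-7)·(11) = 131
since m = R²·130 − 131²:  R² = (17161 + -10791) / 130 = 49
R = √49 = 7  ⇒  r_B = 7 − 2 = 5

rB=5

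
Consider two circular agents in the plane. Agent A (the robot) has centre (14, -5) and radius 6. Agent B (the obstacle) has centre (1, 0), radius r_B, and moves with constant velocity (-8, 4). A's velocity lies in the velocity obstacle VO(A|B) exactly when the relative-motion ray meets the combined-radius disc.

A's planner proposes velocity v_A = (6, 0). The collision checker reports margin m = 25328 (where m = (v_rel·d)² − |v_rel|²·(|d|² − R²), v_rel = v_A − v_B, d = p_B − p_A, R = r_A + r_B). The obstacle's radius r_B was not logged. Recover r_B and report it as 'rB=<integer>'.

m = 25328
d = (-13, 5);  v_rel = (14, -4),  |v_rel|² = 212
v_rel×d = (14)·(5) − (-4)·(-13) = 18
since m = R²·212 − 18²:  R² = (324 + 25328) / 212 = 121
R = √121 = 11  ⇒  r_B = 11 − 6 = 5

rB=5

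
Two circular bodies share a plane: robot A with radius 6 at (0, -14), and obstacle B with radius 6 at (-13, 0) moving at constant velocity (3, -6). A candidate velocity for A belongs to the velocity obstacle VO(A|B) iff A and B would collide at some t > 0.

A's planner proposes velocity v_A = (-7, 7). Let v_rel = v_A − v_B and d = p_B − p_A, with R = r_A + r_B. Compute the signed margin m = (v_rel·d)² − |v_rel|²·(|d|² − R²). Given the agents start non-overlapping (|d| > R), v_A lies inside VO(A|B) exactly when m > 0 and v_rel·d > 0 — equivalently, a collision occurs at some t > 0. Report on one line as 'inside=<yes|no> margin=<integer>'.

d = (-13, 14),  |d|² = 365;  R = 6+6 = 12,  c = 365−12² = 221
v_rel = (-10, 13),  |v_rel|² = 269;  v_rel·d = (-10)·(-13) + (13)·(14) = 312
269·t² − 624·t + 221 = 0  ⇒  m = 312² − 269·221 = 37895
m = 37895 > 0,  v_rel·d = 312 > 0  ⇒  inside

inside=yes margin=37895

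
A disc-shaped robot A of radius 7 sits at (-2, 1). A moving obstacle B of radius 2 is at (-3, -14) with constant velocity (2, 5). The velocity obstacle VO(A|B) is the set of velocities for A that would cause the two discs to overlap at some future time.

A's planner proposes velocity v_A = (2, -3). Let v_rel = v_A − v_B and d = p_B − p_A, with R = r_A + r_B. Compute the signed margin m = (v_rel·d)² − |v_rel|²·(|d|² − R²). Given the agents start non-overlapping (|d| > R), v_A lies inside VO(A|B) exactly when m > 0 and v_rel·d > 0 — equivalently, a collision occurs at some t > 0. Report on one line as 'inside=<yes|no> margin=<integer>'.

d = (-1, -15),  |d|² = 226;  R = 7+2 = 9,  c = 226−9² = 145
v_rel = (0, -8),  |v_rel|² = 64;  v_rel·d = (0)·(-1) + (-8)·(-15) = 120
64·t² − 240·t + 145 = 0  ⇒  m = 120² − 64·145 = 5120
m = 5120 > 0,  v_rel·d = 120 > 0  ⇒  inside

inside=yes margin=5120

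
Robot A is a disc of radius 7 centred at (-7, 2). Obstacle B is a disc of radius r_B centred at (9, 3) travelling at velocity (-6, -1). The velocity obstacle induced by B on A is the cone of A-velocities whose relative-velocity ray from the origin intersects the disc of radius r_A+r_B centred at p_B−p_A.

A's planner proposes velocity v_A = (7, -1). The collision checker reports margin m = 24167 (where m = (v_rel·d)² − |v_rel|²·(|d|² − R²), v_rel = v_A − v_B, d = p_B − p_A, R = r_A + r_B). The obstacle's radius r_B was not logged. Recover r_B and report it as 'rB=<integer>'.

m = 24167
d = (16, 1);  v_rel = (13, 0),  |v_rel|² = 169
v_rel×d = (13)·(1) − (0)·(16) = 13
since m = R²·169 − 13²:  R² = (169 + 24167) / 169 = 144
R = √144 = 12  ⇒  r_B = 12 − 7 = 5

rB=5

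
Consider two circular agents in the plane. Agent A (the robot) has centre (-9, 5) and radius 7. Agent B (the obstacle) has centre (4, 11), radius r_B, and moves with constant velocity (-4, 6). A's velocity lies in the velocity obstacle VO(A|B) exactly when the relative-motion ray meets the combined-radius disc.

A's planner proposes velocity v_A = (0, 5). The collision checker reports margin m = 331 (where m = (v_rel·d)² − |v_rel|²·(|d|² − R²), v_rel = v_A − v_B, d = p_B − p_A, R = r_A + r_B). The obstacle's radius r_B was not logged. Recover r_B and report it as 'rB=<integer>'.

m = 331
d = (13, 6);  v_rel = (4, -1),  |v_rel|² = 17
v_rel×d = (4)·(6) − (-1)·(13) = 37
since m = R²·17 − 37²:  R² = (1369 + 331) / 17 = 100
R = √100 = 10  ⇒  r_B = 10 − 7 = 3

rB=3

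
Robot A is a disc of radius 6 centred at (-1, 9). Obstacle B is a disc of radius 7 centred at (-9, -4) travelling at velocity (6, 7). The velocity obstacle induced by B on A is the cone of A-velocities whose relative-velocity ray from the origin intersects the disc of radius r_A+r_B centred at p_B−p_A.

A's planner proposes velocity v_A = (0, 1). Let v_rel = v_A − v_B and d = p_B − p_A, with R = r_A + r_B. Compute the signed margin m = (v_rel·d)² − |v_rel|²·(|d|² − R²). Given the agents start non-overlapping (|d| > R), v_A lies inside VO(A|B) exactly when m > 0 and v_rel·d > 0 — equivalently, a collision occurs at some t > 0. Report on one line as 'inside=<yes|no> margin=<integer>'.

d = (-8, -13),  |d|² = 233;  R = 6+7 = 13,  c = 233−13² = 64
v_rel = (-6, -6),  |v_rel|² = 72;  v_rel·d = (-6)·(-8) + (-6)·(-13) = 126
72·t² − 252·t + 64 = 0  ⇒  m = 126² − 72·64 = 11268
m = 11268 > 0,  v_rel·d = 126 > 0  ⇒  inside

inside=yes margin=11268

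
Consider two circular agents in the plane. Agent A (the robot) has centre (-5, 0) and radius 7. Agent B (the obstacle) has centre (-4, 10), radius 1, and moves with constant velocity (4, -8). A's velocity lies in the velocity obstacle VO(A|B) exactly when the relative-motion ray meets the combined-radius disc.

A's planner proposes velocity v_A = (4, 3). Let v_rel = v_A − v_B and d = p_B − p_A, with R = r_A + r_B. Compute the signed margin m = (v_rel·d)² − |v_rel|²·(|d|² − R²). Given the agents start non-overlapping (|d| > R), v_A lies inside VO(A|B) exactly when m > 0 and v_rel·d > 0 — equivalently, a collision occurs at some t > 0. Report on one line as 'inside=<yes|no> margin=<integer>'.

d = (1, 10),  |d|² = 101;  R = 7+1 = 8,  c = 101−8² = 37
v_rel = (0, 11),  |v_rel|² = 121;  v_rel·d = (0)·(1) + (11)·(10) = 110
121·t² − 220·t + 37 = 0  ⇒  m = 110² − 121·37 = 7623
m = 7623 > 0,  v_rel·d = 110 > 0  ⇒  inside

inside=yes margin=7623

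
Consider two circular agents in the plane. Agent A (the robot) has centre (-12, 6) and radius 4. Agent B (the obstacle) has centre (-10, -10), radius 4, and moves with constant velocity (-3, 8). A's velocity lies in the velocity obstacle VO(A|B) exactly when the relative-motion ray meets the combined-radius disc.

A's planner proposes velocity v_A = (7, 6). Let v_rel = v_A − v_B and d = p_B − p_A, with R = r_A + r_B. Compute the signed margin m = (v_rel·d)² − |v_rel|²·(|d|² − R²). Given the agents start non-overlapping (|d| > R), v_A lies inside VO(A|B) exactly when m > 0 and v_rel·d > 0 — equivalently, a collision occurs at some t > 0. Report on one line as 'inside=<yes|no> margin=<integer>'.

d = (2, -16),  |d|² = 260;  R = 4+4 = 8,  c = 260−8² = 196
v_rel = (10, -2),  |v_rel|² = 104;  v_rel·d = (10)·(2) + (-2)·(-16) = 52
104·t² − 104·t + 196 = 0  ⇒  m = 52² − 104·196 = -17680
m = -17680 < 0,  v_rel·d = 52 > 0  ⇒  outside

inside=no margin=-17680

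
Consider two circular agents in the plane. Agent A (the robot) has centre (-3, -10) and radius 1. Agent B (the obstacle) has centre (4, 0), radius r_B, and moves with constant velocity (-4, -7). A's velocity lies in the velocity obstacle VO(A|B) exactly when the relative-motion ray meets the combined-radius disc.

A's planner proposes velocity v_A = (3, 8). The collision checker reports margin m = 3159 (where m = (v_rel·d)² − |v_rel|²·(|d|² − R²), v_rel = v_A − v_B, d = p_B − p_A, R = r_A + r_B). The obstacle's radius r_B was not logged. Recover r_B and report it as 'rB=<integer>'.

m = 3159
d = (7, 10);  v_rel = (7, 15),  |v_rel|² = 274
v_rel×d = (7)·(10) − (15)·(7) = -35
since m = R²·274 − (-35)²:  R² = (1225 + 3159) / 274 = 16
R = √16 = 4  ⇒  r_B = 4 − 1 = 3

rB=3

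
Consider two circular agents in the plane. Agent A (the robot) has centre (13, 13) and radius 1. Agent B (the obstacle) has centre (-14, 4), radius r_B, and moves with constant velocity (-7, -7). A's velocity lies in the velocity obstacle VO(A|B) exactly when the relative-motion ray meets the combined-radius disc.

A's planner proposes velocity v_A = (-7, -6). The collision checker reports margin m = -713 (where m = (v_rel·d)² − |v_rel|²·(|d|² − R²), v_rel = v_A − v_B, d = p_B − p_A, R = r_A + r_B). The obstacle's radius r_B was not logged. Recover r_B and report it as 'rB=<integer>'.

m = -713
d = (-27, -9);  v_rel = (0, 1),  |v_rel|² = 1
v_rel×d = (0)·(-9) − (1)·(-27) = 27
since m = R²·1 − 27²:  R² = (729 + -713) / 1 = 16
R = √16 = 4  ⇒  r_B = 4 − 1 = 3

rB=3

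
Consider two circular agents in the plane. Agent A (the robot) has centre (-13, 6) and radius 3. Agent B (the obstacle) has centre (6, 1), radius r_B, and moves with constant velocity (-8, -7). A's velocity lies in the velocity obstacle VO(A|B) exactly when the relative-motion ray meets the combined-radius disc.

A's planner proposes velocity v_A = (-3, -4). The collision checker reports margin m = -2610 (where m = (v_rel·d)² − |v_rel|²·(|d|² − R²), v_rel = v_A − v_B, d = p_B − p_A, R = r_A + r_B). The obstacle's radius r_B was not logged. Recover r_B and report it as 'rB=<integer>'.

m = -2610
d = (19, -5);  v_rel = (5, 3),  |v_rel|² = 34
v_rel×d = (5)·(-5) − (3)·(19) = -82
since m = R²·34 − (-82)²:  R² = (6724 + -2610) / 34 = 121
R = √121 = 11  ⇒  r_B = 11 − 3 = 8

rB=8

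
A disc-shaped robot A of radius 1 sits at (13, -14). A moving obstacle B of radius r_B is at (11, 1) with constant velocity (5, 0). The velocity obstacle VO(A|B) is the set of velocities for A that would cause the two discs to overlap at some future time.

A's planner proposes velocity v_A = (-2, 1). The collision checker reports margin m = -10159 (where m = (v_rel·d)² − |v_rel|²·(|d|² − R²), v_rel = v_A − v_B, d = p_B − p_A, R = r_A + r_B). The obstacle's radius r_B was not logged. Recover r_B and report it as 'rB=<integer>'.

m = -10159
d = (-2, 15);  v_rel = (-7, 1),  |v_rel|² = 50
v_rel×d = (-7)·(15) − (1)·(-2) = -103
since m = R²·50 − (-103)²:  R² = (10609 + -10159) / 50 = 9
R = √9 = 3  ⇒  r_B = 3 − 1 = 2

rB=2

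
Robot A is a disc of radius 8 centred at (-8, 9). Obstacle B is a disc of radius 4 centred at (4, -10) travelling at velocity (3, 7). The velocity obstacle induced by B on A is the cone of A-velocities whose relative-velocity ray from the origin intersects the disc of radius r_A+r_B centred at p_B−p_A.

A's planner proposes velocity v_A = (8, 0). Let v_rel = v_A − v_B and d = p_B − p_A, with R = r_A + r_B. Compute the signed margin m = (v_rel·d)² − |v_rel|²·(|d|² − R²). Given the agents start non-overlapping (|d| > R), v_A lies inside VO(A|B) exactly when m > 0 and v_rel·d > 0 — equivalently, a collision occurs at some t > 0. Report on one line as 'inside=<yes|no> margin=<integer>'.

d = (12, -19),  |d|² = 505;  R = 8+4 = 12,  c = 505−12² = 361
v_rel = (5, -7),  |v_rel|² = 74;  v_rel·d = (5)·(12) + (-7)·(-19) = 193
74·t² − 386·t + 361 = 0  ⇒  m = 193² − 74·361 = 10535
m = 10535 > 0,  v_rel·d = 193 > 0  ⇒  inside

inside=yes margin=10535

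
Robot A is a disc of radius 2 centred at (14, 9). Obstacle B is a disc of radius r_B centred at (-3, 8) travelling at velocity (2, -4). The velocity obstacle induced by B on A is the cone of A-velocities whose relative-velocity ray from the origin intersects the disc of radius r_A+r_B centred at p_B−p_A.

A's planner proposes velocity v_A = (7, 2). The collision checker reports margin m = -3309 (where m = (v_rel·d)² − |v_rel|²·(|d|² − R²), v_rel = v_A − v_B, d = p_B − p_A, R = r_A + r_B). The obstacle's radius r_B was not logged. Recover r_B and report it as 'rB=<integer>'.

m = -3309
d = (-17, -1);  v_rel = (5, 6),  |v_rel|² = 61
v_rel×d = (5)·(-1) − (6)·(-17) = 97
since m = R²·61 − 97²:  R² = (9409 + -3309) / 61 = 100
R = √100 = 10  ⇒  r_B = 10 − 2 = 8

rB=8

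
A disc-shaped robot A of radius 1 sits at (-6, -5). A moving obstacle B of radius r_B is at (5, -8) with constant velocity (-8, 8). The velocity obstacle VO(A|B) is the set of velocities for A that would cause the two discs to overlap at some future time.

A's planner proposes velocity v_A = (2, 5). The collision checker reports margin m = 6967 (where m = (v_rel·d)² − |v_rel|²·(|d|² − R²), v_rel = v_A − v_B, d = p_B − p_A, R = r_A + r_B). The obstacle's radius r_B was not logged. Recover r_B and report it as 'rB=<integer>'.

m = 6967
d = (11, -3);  v_rel = (10, -3),  |v_rel|² = 109
v_rel×d = (10)·(-3) − (-3)·(11) = 3
since m = R²·109 − 3²:  R² = (9 + 6967) / 109 = 64
R = √64 = 8  ⇒  r_B = 8 − 1 = 7

rB=7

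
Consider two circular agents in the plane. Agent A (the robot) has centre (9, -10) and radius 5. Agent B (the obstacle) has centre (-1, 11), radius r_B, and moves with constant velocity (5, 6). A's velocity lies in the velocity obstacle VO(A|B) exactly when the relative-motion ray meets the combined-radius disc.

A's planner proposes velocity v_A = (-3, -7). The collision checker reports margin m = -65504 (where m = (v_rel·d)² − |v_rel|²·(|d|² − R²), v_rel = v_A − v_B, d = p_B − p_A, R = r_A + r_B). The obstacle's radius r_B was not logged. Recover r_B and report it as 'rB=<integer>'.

m = -65504
d = (-10, 21);  v_rel = (-8, -13),  |v_rel|² = 233
v_rel×d = (-8)·(21) − (-13)·(-10) = -298
since m = R²·233 − (-298)²:  R² = (88804 + -65504) / 233 = 100
R = √100 = 10  ⇒  r_B = 10 − 5 = 5

rB=5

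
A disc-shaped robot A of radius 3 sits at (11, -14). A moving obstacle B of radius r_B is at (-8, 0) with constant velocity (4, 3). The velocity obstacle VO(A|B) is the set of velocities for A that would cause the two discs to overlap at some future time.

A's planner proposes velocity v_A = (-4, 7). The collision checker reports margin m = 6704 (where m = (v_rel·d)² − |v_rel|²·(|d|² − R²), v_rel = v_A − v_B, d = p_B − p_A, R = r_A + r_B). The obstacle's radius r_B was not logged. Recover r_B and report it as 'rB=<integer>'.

m = 6704
d = (-19, 14);  v_rel = (-8, 4),  |v_rel|² = 80
v_rel×d = (-8)·(14) − (4)·(-19) = -36
since m = R²·80 − (-36)²:  R² = (1296 + 6704) / 80 = 100
R = √100 = 10  ⇒  r_B = 10 − 3 = 7

rB=7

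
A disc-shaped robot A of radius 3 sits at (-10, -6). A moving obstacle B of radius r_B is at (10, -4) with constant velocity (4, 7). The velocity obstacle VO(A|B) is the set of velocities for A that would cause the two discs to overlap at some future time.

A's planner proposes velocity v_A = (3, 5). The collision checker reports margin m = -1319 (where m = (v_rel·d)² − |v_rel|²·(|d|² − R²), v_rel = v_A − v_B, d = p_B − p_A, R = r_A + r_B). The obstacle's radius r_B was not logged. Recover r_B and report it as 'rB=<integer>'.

m = -1319
d = (20, 2);  v_rel = (-1, -2),  |v_rel|² = 5
v_rel×d = (-1)·(2) − (-2)·(20) = 38
since m = R²·5 − 38²:  R² = (1444 + -1319) / 5 = 25
R = √25 = 5  ⇒  r_B = 5 − 3 = 2

rB=2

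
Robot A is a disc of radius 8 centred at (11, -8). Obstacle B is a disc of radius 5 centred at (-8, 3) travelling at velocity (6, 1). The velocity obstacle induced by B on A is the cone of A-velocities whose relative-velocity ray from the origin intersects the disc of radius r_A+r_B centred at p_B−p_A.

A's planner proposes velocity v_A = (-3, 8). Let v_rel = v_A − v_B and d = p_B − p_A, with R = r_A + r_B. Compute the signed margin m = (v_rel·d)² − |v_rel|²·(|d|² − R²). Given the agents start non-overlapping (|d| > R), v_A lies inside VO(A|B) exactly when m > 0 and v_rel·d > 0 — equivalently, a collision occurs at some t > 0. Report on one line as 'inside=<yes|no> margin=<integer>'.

d = (-19, 11),  |d|² = 482;  R = 8+5 = 13,  c = 482−13² = 313
v_rel = (-9, 7),  |v_rel|² = 130;  v_rel·d = (-9)·(-19) + (7)·(11) = 248
130·t² − 496·t + 313 = 0  ⇒  m = 248² − 130·313 = 20814
m = 20814 > 0,  v_rel·d = 248 > 0  ⇒  inside

inside=yes margin=20814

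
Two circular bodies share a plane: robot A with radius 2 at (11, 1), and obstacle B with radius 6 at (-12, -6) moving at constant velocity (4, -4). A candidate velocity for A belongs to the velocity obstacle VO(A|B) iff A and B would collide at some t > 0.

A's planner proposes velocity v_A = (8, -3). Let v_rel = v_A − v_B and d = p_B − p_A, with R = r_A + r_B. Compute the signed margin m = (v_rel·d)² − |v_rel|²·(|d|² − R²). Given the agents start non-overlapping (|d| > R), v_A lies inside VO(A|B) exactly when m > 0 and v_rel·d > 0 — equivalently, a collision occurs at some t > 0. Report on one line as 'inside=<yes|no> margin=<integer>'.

d = (-23, -7),  |d|² = 578;  R = 2+6 = 8,  c = 578−8² = 514
v_rel = (4, 1),  |v_rel|² = 17;  v_rel·d = (4)·(-23) + (1)·(-7) = -99
17·t² + 198·t + 514 = 0  ⇒  m = (-99)² − 17·514 = 1063
m = 1063 > 0,  v_rel·d = -99 < 0  ⇒  outside

inside=no margin=1063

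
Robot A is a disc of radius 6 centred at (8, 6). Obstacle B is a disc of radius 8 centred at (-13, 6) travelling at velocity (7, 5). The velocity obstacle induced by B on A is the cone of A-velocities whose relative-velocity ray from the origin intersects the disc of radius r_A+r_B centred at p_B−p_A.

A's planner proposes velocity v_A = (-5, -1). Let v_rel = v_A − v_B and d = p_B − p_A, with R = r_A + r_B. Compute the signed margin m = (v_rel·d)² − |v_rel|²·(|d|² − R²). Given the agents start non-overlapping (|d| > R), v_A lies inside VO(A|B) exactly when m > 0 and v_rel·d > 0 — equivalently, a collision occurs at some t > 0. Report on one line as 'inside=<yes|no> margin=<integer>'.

d = (-21, 0),  |d|² = 441;  R = 6+8 = 14,  c = 441−14² = 245
v_rel = (-12, -6),  |v_rel|² = 180;  v_rel·d = (-12)·(-21) + (-6)·(0) = 252
180·t² − 504·t + 245 = 0  ⇒  m = 252² − 180·245 = 19404
m = 19404 > 0,  v_rel·d = 252 > 0  ⇒  inside

inside=yes margin=19404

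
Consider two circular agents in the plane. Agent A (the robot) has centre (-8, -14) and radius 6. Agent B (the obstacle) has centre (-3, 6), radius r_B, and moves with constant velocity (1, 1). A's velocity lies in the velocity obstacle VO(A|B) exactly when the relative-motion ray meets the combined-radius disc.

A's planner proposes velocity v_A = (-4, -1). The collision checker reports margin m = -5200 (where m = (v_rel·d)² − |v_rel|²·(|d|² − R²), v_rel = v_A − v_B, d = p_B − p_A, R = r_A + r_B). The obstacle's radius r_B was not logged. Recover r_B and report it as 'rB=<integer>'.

m = -5200
d = (5, 20);  v_rel = (-5, -2),  |v_rel|² = 29
v_rel×d = (-5)·(20) − (-2)·(5) = -90
since m = R²·29 − (-90)²:  R² = (8100 + -5200) / 29 = 100
R = √100 = 10  ⇒  r_B = 10 − 6 = 4

rB=4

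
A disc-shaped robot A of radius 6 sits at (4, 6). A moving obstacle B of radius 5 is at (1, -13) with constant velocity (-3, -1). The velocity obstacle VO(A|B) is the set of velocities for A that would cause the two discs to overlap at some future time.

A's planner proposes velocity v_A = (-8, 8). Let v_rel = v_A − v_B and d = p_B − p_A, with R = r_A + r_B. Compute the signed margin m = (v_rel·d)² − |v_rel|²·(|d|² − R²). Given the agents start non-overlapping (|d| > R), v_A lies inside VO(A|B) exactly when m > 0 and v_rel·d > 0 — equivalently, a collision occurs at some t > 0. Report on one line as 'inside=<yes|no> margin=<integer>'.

d = (-3, -19),  |d|² = 370;  R = 6+5 = 11,  c = 370−11² = 249
v_rel = (-5, 9),  |v_rel|² = 106;  v_rel·d = (-5)·(-3) + (9)·(-19) = -156
106·t² + 312·t + 249 = 0  ⇒  m = (-156)² − 106·249 = -2058
m = -2058 < 0,  v_rel·d = -156 < 0  ⇒  outside

inside=no margin=-2058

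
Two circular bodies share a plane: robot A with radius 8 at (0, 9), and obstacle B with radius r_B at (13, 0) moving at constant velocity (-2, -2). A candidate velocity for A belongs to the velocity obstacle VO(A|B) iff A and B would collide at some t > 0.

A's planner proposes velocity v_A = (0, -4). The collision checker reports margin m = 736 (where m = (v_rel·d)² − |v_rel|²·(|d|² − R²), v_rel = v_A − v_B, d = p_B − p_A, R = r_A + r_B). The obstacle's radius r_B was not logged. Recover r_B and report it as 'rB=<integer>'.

m = 736
d = (13, -9);  v_rel = (2, -2),  |v_rel|² = 8
v_rel×d = (2)·(-9) − (-2)·(13) = 8
since m = R²·8 − 8²:  R² = (64 + 736) / 8 = 100
R = √100 = 10  ⇒  r_B = 10 − 8 = 2

rB=2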